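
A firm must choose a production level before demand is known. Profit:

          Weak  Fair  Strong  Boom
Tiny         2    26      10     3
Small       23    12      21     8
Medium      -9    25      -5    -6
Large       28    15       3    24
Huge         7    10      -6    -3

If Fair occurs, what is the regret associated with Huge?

Best payoff under Fair is 26.
Regret = 26 − 10 = 16.

16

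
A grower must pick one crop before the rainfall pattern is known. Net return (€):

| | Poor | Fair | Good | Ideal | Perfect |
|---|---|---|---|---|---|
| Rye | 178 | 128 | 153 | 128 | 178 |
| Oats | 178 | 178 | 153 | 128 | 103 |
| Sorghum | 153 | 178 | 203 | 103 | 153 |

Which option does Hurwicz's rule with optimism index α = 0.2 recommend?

Rye

Rye: 0.2·178 + 0.8·128 = 138
Oats: 0.2·178 + 0.8·103 = 118
Sorghum: 0.2·203 + 0.8·103 = 123
Highest Hurwicz score = 138 → Rye.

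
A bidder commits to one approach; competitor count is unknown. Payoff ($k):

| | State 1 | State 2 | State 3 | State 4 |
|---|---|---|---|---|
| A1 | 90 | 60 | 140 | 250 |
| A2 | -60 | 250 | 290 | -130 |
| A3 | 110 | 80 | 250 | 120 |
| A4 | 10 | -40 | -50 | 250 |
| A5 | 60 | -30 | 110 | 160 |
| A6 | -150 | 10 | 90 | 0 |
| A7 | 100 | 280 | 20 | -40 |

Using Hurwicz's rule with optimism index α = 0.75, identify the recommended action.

A3

A1: 0.75·250 + 0.25·60 = 202.5
A2: 0.75·290 + 0.25·(-130) = 185
A3: 0.75·250 + 0.25·80 = 207.5
A4: 0.75·250 + 0.25·(-50) = 175
A5: 0.75·160 + 0.25·(-30) = 112.5
A6: 0.75·90 + 0.25·(-150) = 30
A7: 0.75·280 + 0.25·(-40) = 200
Highest Hurwicz score = 207.5 → A3.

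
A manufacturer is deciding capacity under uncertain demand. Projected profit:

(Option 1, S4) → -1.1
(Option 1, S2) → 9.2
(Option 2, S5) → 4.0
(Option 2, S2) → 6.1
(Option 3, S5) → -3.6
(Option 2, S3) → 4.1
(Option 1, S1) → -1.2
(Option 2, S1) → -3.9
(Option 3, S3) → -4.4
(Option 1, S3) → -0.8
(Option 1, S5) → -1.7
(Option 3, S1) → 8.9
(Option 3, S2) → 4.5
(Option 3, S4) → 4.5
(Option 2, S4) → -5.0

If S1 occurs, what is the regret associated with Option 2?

Best payoff under S1 is 8.9.
Regret = 8.9 − (-3.9) = 12.8.

12.8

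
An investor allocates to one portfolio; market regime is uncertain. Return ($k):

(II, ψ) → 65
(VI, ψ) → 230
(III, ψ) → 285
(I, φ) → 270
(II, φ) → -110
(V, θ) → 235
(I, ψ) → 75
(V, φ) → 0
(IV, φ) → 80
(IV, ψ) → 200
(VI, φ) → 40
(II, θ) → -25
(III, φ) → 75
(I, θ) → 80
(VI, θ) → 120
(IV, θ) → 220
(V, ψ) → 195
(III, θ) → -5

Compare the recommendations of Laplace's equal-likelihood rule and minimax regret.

laplace → IV; minimax regret → IV (agree)

Row averages: I=425/3, II=-70/3, III=355/3, IV=500/3, V=430/3, VI=130
Highest average = 500/3 → IV.
Column bests: θ=235, φ=270, ψ=285.
I regrets: 155, 0, 210 → max 210
II regrets: 260, 380, 220 → max 380
III regrets: 240, 195, 0 → max 240
IV regrets: 15, 190, 85 → max 190
V regrets: 0, 270, 90 → max 270
VI regrets: 115, 230, 55 → max 230
Smallest max regret = 190 → IV.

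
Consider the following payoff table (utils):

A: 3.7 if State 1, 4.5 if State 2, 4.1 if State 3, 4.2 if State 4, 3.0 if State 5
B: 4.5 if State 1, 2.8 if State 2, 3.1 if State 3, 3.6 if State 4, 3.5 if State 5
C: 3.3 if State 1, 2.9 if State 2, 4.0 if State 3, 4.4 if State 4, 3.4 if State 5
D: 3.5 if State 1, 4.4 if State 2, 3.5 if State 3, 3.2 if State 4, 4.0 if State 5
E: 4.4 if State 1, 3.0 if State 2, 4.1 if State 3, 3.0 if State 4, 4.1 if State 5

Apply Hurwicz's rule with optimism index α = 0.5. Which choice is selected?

D

A: 0.5·4.5 + 0.5·3.0 = 3.75
B: 0.5·4.5 + 0.5·2.8 = 3.65
C: 0.5·4.4 + 0.5·2.9 = 3.65
D: 0.5·4.4 + 0.5·3.2 = 3.8
E: 0.5·4.4 + 0.5·3.0 = 3.7
Highest Hurwicz score = 3.8 → D.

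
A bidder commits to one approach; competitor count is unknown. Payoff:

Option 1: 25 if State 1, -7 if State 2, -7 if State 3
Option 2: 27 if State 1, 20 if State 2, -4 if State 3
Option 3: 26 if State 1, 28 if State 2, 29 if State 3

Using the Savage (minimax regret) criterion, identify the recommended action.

Option 3

Column bests: State 1=27, State 2=28, State 3=29.
Option 1 regrets: 2, 35, 36 → max 36
Option 2 regrets: 0, 8, 33 → max 33
Option 3 regrets: 1, 0, 0 → max 1
Smallest max regret = 1 → Option 3.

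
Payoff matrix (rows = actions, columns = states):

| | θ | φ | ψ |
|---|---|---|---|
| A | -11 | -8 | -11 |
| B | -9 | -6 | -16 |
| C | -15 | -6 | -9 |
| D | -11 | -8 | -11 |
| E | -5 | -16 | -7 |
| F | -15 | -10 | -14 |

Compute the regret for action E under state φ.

10

Best payoff under φ is -6.
Regret = -6 − (-16) = 10.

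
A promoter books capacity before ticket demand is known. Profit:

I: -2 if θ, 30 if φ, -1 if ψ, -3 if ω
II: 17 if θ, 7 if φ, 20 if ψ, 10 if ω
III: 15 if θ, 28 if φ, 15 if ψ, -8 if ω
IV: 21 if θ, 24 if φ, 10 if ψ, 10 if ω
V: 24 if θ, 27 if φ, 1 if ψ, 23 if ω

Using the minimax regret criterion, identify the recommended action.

IV

Column bests: θ=24, φ=30, ψ=20, ω=23.
I regrets: 26, 0, 21, 26 → max 26
II regrets: 7, 23, 0, 13 → max 23
III regrets: 9, 2, 5, 31 → max 31
IV regrets: 3, 6, 10, 13 → max 13
V regrets: 0, 3, 19, 0 → max 19
Smallest max regret = 13 → IV.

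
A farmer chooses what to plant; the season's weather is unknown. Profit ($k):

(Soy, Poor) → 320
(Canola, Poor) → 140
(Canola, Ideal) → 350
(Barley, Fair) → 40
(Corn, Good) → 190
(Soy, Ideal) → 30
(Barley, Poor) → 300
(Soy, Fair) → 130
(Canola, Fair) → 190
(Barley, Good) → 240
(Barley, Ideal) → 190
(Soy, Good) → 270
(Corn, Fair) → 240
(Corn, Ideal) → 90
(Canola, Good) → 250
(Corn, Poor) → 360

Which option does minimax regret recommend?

Column bests: Poor=360, Fair=240, Good=270, Ideal=350.
Canola regrets: 220, 50, 20, 0 → max 220
Corn regrets: 0, 0, 80, 260 → max 260
Barley regrets: 60, 200, 30, 160 → max 200
Soy regrets: 40, 110, 0, 320 → max 320
Smallest max regret = 200 → Barley.

Barley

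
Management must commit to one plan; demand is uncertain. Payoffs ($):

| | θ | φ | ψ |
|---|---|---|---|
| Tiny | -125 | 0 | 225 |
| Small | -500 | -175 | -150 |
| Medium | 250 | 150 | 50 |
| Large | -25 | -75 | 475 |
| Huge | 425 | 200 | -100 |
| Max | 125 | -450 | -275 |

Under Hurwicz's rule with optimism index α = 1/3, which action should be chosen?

Tiny: 1/3·225 + 2/3·(-125) = -25/3
Small: 1/3·(-150) + 2/3·(-500) = -1150/3
Medium: 1/3·250 + 2/3·50 = 350/3
Large: 1/3·475 + 2/3·(-75) = 325/3
Huge: 1/3·425 + 2/3·(-100) = 75
Max: 1/3·125 + 2/3·(-450) = -775/3
Highest Hurwicz score = 350/3 → Medium.

Medium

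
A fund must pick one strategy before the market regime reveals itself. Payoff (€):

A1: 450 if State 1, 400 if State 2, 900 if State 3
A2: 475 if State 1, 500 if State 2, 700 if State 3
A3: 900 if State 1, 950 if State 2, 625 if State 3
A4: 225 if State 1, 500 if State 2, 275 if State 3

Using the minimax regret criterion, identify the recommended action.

A3

Column bests: State 1=900, State 2=950, State 3=900.
A1 regrets: 450, 550, 0 → max 550
A2 regrets: 425, 450, 200 → max 450
A3 regrets: 0, 0, 275 → max 275
A4 regrets: 675, 450, 625 → max 675
Smallest max regret = 275 → A3.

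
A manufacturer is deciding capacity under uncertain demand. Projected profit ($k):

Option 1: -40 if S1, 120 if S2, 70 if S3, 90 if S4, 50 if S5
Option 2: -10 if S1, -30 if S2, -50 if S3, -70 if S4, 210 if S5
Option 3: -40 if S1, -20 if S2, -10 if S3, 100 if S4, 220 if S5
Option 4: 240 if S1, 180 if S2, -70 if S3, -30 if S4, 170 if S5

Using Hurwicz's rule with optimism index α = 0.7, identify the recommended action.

Option 4

Option 1: 0.7·120 + 0.3·(-40) = 72
Option 2: 0.7·210 + 0.3·(-70) = 126
Option 3: 0.7·220 + 0.3·(-40) = 142
Option 4: 0.7·240 + 0.3·(-70) = 147
Highest Hurwicz score = 147 → Option 4.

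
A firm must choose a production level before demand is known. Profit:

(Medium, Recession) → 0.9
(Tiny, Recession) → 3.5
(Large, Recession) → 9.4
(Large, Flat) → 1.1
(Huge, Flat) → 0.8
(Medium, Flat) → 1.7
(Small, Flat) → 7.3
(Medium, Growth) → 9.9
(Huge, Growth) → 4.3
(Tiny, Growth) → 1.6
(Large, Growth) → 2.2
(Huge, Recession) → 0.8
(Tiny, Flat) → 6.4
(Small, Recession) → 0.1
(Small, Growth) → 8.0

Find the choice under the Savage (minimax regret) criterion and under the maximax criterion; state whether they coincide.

Column bests: Recession=9.4, Flat=7.3, Growth=9.9.
Tiny regrets: 5.9, 0.9, 8.3 → max 8.3
Small regrets: 9.3, 0.0, 1.9 → max 9.3
Medium regrets: 8.5, 5.6, 0.0 → max 8.5
Large regrets: 0.0, 6.2, 7.7 → max 7.7
Huge regrets: 8.6, 6.5, 5.6 → max 8.6
Smallest max regret = 7.7 → Large.
Row maxima: Tiny=6.4, Small=8.0, Medium=9.9, Large=9.4, Huge=4.3
Best best-case = 9.9 → Medium.

minimax regret → Large; maximax → Medium (disagree)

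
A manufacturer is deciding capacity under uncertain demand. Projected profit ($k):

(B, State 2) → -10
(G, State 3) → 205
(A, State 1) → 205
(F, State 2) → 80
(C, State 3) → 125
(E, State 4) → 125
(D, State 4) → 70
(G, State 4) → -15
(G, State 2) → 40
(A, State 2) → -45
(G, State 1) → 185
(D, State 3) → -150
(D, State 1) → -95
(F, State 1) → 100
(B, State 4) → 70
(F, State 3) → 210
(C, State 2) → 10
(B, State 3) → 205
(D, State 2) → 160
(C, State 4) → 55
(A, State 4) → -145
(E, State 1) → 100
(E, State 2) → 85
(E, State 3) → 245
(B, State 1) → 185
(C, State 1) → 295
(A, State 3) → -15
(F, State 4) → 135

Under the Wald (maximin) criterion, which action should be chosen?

E

Row minima: A=-145, B=-10, C=10, D=-150, E=85, F=80, G=-15
Best worst-case = 85 → E.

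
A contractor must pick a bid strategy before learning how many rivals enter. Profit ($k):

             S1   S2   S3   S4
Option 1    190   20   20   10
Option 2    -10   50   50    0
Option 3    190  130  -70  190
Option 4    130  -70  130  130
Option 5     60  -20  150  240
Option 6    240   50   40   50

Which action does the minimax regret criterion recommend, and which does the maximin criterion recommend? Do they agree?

Column bests: S1=240, S2=130, S3=150, S4=240.
Option 1 regrets: 50, 110, 130, 230 → max 230
Option 2 regrets: 250, 80, 100, 240 → max 250
Option 3 regrets: 50, 0, 220, 50 → max 220
Option 4 regrets: 110, 200, 20, 110 → max 200
Option 5 regrets: 180, 150, 0, 0 → max 180
Option 6 regrets: 0, 80, 110, 190 → max 190
Smallest max regret = 180 → Option 5.
Row minima: Option 1=10, Option 2=-10, Option 3=-70, Option 4=-70, Option 5=-20, Option 6=40
Best worst-case = 40 → Option 6.

minimax regret → Option 5; maximin → Option 6 (disagree)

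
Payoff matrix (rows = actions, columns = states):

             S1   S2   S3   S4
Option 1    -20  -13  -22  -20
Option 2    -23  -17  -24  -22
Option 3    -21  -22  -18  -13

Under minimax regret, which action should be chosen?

Option 1

Column bests: S1=-20, S2=-13, S3=-18, S4=-13.
Option 1 regrets: 0, 0, 4, 7 → max 7
Option 2 regrets: 3, 4, 6, 9 → max 9
Option 3 regrets: 1, 9, 0, 0 → max 9
Smallest max regret = 7 → Option 1.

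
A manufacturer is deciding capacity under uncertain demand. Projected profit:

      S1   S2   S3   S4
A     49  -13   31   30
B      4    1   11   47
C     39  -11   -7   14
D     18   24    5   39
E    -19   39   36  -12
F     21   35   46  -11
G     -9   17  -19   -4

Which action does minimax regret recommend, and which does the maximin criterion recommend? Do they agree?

Column bests: S1=49, S2=39, S3=46, S4=47.
A regrets: 0, 52, 15, 17 → max 52
B regrets: 45, 38, 35, 0 → max 45
C regrets: 10, 50, 53, 33 → max 53
D regrets: 31, 15, 41, 8 → max 41
E regrets: 68, 0, 10, 59 → max 68
F regrets: 28, 4, 0, 58 → max 58
G regrets: 58, 22, 65, 51 → max 65
Smallest max regret = 41 → D.
Row minima: A=-13, B=1, C=-11, D=5, E=-19, F=-11, G=-19
Best worst-case = 5 → D.

minimax regret → D; maximin → D (agree)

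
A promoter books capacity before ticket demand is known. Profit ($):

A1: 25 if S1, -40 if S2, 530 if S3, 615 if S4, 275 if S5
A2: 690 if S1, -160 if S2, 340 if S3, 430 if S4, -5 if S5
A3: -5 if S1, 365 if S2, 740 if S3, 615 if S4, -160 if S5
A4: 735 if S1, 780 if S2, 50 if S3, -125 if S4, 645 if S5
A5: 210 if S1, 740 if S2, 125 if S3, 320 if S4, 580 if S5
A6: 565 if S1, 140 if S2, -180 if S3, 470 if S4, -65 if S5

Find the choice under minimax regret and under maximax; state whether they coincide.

minimax regret → A5; maximax → A4 (disagree)

Column bests: S1=735, S2=780, S3=740, S4=615, S5=645.
A1 regrets: 710, 820, 210, 0, 370 → max 820
A2 regrets: 45, 940, 400, 185, 650 → max 940
A3 regrets: 740, 415, 0, 0, 805 → max 805
A4 regrets: 0, 0, 690, 740, 0 → max 740
A5 regrets: 525, 40, 615, 295, 65 → max 615
A6 regrets: 170, 640, 920, 145, 710 → max 920
Smallest max regret = 615 → A5.
Row maxima: A1=615, A2=690, A3=740, A4=780, A5=740, A6=565
Best best-case = 780 → A4.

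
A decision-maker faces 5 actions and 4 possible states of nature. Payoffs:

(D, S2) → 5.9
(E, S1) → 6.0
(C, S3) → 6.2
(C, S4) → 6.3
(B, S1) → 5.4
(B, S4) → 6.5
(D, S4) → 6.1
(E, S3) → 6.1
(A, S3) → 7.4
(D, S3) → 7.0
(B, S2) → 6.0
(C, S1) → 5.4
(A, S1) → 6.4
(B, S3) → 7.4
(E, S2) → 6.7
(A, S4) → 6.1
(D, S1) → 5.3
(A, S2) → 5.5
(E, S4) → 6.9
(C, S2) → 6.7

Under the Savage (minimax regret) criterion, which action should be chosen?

B

Column bests: S1=6.4, S2=6.7, S3=7.4, S4=6.9.
A regrets: 0.0, 1.2, 0.0, 0.8 → max 1.2
B regrets: 1.0, 0.7, 0.0, 0.4 → max 1.0
C regrets: 1.0, 0.0, 1.2, 0.6 → max 1.2
D regrets: 1.1, 0.8, 0.4, 0.8 → max 1.1
E regrets: 0.4, 0.0, 1.3, 0.0 → max 1.3
Smallest max regret = 1.0 → B.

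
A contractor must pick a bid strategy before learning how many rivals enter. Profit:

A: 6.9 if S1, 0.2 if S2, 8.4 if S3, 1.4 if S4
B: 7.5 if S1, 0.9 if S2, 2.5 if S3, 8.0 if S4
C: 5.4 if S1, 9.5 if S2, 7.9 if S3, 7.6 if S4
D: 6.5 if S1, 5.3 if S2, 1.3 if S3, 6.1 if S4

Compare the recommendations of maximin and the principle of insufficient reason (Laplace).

Row minima: A=0.2, B=0.9, C=5.4, D=1.3
Best worst-case = 5.4 → C.
Row averages: A=4.225, B=4.725, C=7.6, D=4.8
Highest average = 7.6 → C.

maximin → C; laplace → C (agree)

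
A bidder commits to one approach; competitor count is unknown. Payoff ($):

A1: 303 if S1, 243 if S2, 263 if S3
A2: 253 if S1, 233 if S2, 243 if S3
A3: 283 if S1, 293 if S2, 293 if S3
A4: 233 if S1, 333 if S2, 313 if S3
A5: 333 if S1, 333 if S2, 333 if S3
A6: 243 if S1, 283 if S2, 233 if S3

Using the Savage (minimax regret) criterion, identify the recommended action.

A5

Column bests: S1=333, S2=333, S3=333.
A1 regrets: 30, 90, 70 → max 90
A2 regrets: 80, 100, 90 → max 100
A3 regrets: 50, 40, 40 → max 50
A4 regrets: 100, 0, 20 → max 100
A5 regrets: 0, 0, 0 → max 0
A6 regrets: 90, 50, 100 → max 100
Smallest max regret = 0 → A5.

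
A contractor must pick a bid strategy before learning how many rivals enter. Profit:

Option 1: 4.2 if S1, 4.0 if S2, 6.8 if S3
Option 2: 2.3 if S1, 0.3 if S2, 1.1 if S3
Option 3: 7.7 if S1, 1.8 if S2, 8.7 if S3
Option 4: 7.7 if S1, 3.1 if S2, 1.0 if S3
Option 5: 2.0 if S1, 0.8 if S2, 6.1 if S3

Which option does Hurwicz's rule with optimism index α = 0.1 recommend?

Option 1: 0.1·6.8 + 0.9·4.0 = 4.28
Option 2: 0.1·2.3 + 0.9·0.3 = 0.5
Option 3: 0.1·8.7 + 0.9·1.8 = 2.49
Option 4: 0.1·7.7 + 0.9·1.0 = 1.67
Option 5: 0.1·6.1 + 0.9·0.8 = 1.33
Highest Hurwicz score = 4.28 → Option 1.

Option 1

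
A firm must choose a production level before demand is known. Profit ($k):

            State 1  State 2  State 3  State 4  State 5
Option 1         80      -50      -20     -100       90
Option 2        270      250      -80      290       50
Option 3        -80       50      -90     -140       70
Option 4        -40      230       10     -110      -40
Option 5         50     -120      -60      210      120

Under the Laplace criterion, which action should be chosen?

Option 2

Row averages: Option 1=0, Option 2=156, Option 3=-38, Option 4=10, Option 5=40
Highest average = 156 → Option 2.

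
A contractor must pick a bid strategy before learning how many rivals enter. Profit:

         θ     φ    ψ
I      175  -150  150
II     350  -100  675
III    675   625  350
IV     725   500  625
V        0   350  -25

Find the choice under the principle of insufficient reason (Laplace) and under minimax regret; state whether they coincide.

laplace → IV; minimax regret → IV (agree)

Row averages: I=175/3, II=925/3, III=550, IV=1850/3, V=325/3
Highest average = 1850/3 → IV.
Column bests: θ=725, φ=625, ψ=675.
I regrets: 550, 775, 525 → max 775
II regrets: 375, 725, 0 → max 725
III regrets: 50, 0, 325 → max 325
IV regrets: 0, 125, 50 → max 125
V regrets: 725, 275, 700 → max 725
Smallest max regret = 125 → IV.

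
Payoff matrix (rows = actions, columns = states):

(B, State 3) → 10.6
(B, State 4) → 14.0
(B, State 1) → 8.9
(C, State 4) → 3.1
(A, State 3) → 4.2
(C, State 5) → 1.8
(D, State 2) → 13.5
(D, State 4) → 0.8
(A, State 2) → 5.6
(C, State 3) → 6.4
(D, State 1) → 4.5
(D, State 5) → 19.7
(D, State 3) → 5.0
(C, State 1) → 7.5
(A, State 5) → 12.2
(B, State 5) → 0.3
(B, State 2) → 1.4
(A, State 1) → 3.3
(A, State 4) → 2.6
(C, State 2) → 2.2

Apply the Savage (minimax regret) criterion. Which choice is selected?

A

Column bests: State 1=8.9, State 2=13.5, State 3=10.6, State 4=14.0, State 5=19.7.
A regrets: 5.6, 7.9, 6.4, 11.4, 7.5 → max 11.4
B regrets: 0.0, 12.1, 0.0, 0.0, 19.4 → max 19.4
C regrets: 1.4, 11.3, 4.2, 10.9, 17.9 → max 17.9
D regrets: 4.4, 0.0, 5.6, 13.2, 0.0 → max 13.2
Smallest max regret = 11.4 → A.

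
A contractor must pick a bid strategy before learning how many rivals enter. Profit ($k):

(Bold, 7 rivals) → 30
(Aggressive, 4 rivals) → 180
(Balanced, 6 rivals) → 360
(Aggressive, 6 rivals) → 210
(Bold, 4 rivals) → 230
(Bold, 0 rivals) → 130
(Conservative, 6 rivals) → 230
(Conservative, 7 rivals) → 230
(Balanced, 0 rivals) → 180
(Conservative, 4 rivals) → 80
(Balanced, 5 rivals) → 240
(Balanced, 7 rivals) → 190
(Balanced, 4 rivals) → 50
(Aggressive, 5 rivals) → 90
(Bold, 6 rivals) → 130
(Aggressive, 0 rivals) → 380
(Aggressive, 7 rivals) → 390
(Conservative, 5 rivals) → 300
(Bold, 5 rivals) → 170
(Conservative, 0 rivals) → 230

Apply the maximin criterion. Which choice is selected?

Row minima: Conservative=80, Balanced=50, Aggressive=90, Bold=30
Best worst-case = 90 → Aggressive.

Aggressive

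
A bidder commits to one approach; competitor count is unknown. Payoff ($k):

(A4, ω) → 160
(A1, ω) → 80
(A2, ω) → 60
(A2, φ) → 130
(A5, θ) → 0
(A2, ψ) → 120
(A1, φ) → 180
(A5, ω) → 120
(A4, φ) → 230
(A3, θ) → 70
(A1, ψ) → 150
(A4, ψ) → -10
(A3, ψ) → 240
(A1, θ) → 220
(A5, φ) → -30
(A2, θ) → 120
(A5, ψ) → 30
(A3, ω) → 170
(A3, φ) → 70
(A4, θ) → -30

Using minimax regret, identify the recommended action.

Column bests: θ=220, φ=230, ψ=240, ω=170.
A1 regrets: 0, 50, 90, 90 → max 90
A2 regrets: 100, 100, 120, 110 → max 120
A3 regrets: 150, 160, 0, 0 → max 160
A4 regrets: 250, 0, 250, 10 → max 250
A5 regrets: 220, 260, 210, 50 → max 260
Smallest max regret = 90 → A1.

A1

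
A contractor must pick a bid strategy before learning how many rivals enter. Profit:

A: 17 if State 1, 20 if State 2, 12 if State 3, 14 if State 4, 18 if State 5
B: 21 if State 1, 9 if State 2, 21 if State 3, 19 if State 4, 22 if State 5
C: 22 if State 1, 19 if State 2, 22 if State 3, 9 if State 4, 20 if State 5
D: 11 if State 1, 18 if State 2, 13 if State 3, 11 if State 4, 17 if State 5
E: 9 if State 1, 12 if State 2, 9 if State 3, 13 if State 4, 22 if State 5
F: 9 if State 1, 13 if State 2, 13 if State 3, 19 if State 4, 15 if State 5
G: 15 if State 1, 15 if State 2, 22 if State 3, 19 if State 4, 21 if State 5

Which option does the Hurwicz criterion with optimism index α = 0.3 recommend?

A: 0.3·20 + 0.7·12 = 14.4
B: 0.3·22 + 0.7·9 = 12.9
C: 0.3·22 + 0.7·9 = 12.9
D: 0.3·18 + 0.7·11 = 13.1
E: 0.3·22 + 0.7·9 = 12.9
F: 0.3·19 + 0.7·9 = 12
G: 0.3·22 + 0.7·15 = 17.1
Highest Hurwicz score = 17.1 → G.

G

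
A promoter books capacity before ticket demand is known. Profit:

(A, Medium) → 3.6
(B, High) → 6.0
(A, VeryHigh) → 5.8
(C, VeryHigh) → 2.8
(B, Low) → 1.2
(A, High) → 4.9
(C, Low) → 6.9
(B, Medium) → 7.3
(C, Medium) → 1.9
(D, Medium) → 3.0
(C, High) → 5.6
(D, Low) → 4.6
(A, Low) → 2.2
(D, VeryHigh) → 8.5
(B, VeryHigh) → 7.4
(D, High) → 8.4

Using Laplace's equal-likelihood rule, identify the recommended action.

D

Row averages: A=4.125, B=5.475, C=4.3, D=6.125
Highest average = 6.125 → D.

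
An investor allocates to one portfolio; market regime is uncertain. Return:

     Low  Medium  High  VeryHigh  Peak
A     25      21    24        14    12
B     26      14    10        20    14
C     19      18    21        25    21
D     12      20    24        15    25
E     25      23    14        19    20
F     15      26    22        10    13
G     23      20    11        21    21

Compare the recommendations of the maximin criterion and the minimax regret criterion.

Row minima: A=12, B=10, C=18, D=12, E=14, F=10, G=11
Best worst-case = 18 → C.
Column bests: Low=26, Medium=26, High=24, VeryHigh=25, Peak=25.
A regrets: 1, 5, 0, 11, 13 → max 13
B regrets: 0, 12, 14, 5, 11 → max 14
C regrets: 7, 8, 3, 0, 4 → max 8
D regrets: 14, 6, 0, 10, 0 → max 14
E regrets: 1, 3, 10, 6, 5 → max 10
F regrets: 11, 0, 2, 15, 12 → max 15
G regrets: 3, 6, 13, 4, 4 → max 13
Smallest max regret = 8 → C.

maximin → C; minimax regret → C (agree)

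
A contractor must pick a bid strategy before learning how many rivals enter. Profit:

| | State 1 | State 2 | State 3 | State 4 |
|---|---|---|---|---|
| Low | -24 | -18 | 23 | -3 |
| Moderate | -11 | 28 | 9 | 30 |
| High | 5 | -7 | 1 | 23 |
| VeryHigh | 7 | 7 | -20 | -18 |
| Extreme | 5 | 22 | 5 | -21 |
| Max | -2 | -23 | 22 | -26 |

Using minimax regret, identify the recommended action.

Moderate

Column bests: State 1=7, State 2=28, State 3=23, State 4=30.
Low regrets: 31, 46, 0, 33 → max 46
Moderate regrets: 18, 0, 14, 0 → max 18
High regrets: 2, 35, 22, 7 → max 35
VeryHigh regrets: 0, 21, 43, 48 → max 48
Extreme regrets: 2, 6, 18, 51 → max 51
Max regrets: 9, 51, 1, 56 → max 56
Smallest max regret = 18 → Moderate.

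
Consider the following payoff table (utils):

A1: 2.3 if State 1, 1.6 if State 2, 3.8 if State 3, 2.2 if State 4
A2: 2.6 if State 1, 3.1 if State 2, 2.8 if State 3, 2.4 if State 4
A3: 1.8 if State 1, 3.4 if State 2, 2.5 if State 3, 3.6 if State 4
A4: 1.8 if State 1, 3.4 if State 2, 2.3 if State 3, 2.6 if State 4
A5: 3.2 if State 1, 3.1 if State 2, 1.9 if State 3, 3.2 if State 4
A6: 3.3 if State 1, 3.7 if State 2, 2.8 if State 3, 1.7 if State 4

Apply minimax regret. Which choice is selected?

Column bests: State 1=3.3, State 2=3.7, State 3=3.8, State 4=3.6.
A1 regrets: 1.0, 2.1, 0.0, 1.4 → max 2.1
A2 regrets: 0.7, 0.6, 1.0, 1.2 → max 1.2
A3 regrets: 1.5, 0.3, 1.3, 0.0 → max 1.5
A4 regrets: 1.5, 0.3, 1.5, 1.0 → max 1.5
A5 regrets: 0.1, 0.6, 1.9, 0.4 → max 1.9
A6 regrets: 0.0, 0.0, 1.0, 1.9 → max 1.9
Smallest max regret = 1.2 → A2.

A2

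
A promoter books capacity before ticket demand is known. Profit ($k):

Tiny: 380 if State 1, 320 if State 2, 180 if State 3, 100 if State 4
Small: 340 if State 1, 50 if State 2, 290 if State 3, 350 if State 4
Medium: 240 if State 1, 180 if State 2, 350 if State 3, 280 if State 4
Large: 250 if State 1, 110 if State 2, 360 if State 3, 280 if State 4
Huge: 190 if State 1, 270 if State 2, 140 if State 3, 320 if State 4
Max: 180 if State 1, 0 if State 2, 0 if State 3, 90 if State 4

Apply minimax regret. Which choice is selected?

Medium

Column bests: State 1=380, State 2=320, State 3=360, State 4=350.
Tiny regrets: 0, 0, 180, 250 → max 250
Small regrets: 40, 270, 70, 0 → max 270
Medium regrets: 140, 140, 10, 70 → max 140
Large regrets: 130, 210, 0, 70 → max 210
Huge regrets: 190, 50, 220, 30 → max 220
Max regrets: 200, 320, 360, 260 → max 360
Smallest max regret = 140 → Medium.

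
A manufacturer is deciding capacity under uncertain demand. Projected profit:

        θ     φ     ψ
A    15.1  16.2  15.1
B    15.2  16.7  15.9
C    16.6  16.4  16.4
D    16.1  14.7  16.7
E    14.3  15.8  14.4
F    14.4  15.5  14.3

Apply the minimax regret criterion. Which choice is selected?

C

Column bests: θ=16.6, φ=16.7, ψ=16.7.
A regrets: 1.5, 0.5, 1.6 → max 1.6
B regrets: 1.4, 0.0, 0.8 → max 1.4
C regrets: 0.0, 0.3, 0.3 → max 0.3
D regrets: 0.5, 2.0, 0.0 → max 2.0
E regrets: 2.3, 0.9, 2.3 → max 2.3
F regrets: 2.2, 1.2, 2.4 → max 2.4
Smallest max regret = 0.3 → C.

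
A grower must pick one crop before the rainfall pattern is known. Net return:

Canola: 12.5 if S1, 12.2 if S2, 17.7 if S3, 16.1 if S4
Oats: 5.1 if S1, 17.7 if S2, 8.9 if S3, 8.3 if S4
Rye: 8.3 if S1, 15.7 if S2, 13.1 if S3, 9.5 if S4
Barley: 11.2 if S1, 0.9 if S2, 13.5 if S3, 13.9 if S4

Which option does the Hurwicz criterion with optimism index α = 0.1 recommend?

Canola

Canola: 0.1·17.7 + 0.9·12.2 = 12.75
Oats: 0.1·17.7 + 0.9·5.1 = 6.36
Rye: 0.1·15.7 + 0.9·8.3 = 9.04
Barley: 0.1·13.9 + 0.9·0.9 = 2.2
Highest Hurwicz score = 12.75 → Canola.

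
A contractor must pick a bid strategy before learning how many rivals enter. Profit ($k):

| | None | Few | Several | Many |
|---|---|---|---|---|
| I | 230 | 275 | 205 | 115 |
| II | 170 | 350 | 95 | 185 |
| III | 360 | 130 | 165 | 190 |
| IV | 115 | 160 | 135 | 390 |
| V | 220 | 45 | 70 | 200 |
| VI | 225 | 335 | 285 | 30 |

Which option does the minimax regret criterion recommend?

Column bests: None=360, Few=350, Several=285, Many=390.
I regrets: 130, 75, 80, 275 → max 275
II regrets: 190, 0, 190, 205 → max 205
III regrets: 0, 220, 120, 200 → max 220
IV regrets: 245, 190, 150, 0 → max 245
V regrets: 140, 305, 215, 190 → max 305
VI regrets: 135, 15, 0, 360 → max 360
Smallest max regret = 205 → II.

II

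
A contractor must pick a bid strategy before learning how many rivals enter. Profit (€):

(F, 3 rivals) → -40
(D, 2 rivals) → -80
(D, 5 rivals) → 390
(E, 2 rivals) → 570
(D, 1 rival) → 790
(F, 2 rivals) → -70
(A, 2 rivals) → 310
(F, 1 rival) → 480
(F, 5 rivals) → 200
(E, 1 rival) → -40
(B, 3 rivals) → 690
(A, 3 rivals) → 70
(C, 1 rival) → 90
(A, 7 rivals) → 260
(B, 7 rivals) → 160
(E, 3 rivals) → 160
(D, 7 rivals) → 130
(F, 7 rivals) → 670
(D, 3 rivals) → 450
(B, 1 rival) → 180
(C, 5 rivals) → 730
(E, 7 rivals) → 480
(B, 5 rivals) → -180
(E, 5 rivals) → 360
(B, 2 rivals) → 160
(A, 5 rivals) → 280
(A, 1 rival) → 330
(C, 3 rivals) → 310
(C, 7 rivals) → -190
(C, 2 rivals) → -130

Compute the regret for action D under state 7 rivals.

540

Best payoff under 7 rivals is 670.
Regret = 670 − 130 = 540.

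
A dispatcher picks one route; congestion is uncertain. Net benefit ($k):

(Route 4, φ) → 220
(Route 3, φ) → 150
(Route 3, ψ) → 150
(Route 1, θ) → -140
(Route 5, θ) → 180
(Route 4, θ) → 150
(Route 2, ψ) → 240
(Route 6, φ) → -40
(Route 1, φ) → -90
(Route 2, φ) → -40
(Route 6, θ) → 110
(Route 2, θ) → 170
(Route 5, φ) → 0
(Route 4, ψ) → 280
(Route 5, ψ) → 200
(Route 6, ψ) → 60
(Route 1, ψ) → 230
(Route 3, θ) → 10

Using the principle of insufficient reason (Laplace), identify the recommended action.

Route 4

Row averages: Route 1=0, Route 2=370/3, Route 3=310/3, Route 4=650/3, Route 5=380/3, Route 6=130/3
Highest average = 650/3 → Route 4.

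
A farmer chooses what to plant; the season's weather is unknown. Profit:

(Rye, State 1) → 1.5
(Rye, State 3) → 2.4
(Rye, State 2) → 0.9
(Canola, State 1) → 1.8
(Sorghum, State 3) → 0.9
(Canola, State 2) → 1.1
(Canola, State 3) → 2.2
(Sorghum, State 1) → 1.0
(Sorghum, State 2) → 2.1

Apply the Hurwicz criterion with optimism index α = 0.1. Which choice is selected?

Canola

Canola: 0.1·2.2 + 0.9·1.1 = 1.21
Sorghum: 0.1·2.1 + 0.9·0.9 = 1.02
Rye: 0.1·2.4 + 0.9·0.9 = 1.05
Highest Hurwicz score = 1.21 → Canola.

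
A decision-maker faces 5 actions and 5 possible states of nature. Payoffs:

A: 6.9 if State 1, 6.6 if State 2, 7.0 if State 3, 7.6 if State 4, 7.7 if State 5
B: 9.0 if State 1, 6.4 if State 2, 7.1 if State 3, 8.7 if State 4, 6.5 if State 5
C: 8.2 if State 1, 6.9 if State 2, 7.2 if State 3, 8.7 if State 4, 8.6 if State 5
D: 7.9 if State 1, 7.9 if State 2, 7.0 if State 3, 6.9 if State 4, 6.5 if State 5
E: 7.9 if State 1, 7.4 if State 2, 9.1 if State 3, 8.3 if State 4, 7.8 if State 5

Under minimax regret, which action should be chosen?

E

Column bests: State 1=9.0, State 2=7.9, State 3=9.1, State 4=8.7, State 5=8.6.
A regrets: 2.1, 1.3, 2.1, 1.1, 0.9 → max 2.1
B regrets: 0.0, 1.5, 2.0, 0.0, 2.1 → max 2.1
C regrets: 0.8, 1.0, 1.9, 0.0, 0.0 → max 1.9
D regrets: 1.1, 0.0, 2.1, 1.8, 2.1 → max 2.1
E regrets: 1.1, 0.5, 0.0, 0.4, 0.8 → max 1.1
Smallest max regret = 1.1 → E.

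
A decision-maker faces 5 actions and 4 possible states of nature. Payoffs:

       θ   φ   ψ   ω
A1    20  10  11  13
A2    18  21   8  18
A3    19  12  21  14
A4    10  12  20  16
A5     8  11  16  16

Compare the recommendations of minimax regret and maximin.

minimax regret → A3; maximin → A3 (agree)

Column bests: θ=20, φ=21, ψ=21, ω=18.
A1 regrets: 0, 11, 10, 5 → max 11
A2 regrets: 2, 0, 13, 0 → max 13
A3 regrets: 1, 9, 0, 4 → max 9
A4 regrets: 10, 9, 1, 2 → max 10
A5 regrets: 12, 10, 5, 2 → max 12
Smallest max regret = 9 → A3.
Row minima: A1=10, A2=8, A3=12, A4=10, A5=8
Best worst-case = 12 → A3.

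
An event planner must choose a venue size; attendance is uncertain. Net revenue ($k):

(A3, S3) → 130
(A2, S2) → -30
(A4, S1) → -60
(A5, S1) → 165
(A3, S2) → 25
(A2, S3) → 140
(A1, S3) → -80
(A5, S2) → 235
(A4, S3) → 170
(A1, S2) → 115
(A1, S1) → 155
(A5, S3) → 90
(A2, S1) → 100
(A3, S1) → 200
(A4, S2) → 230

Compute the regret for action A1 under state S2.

120

Best payoff under S2 is 235.
Regret = 235 − 115 = 120.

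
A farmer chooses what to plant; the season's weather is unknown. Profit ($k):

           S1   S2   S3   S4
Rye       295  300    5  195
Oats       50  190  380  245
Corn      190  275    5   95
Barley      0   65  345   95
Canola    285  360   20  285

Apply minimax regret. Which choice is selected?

Column bests: S1=295, S2=360, S3=380, S4=285.
Rye regrets: 0, 60, 375, 90 → max 375
Oats regrets: 245, 170, 0, 40 → max 245
Corn regrets: 105, 85, 375, 190 → max 375
Barley regrets: 295, 295, 35, 190 → max 295
Canola regrets: 10, 0, 360, 0 → max 360
Smallest max regret = 245 → Oats.

Oats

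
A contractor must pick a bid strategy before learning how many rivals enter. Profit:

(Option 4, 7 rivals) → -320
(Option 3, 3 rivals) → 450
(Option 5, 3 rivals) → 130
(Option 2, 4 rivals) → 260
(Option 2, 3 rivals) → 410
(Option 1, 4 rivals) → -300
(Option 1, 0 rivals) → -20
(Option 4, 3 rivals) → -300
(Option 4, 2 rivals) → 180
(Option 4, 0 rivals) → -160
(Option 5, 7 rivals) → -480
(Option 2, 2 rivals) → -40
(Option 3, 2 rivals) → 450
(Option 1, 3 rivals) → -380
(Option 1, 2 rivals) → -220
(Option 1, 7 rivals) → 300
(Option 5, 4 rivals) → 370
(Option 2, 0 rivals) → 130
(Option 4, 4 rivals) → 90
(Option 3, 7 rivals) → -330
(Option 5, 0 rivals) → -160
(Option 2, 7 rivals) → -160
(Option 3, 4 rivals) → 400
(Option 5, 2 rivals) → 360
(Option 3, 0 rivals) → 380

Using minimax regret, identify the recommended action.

Column bests: 0 rivals=380, 2 rivals=450, 3 rivals=450, 4 rivals=400, 7 rivals=300.
Option 1 regrets: 400, 670, 830, 700, 0 → max 830
Option 2 regrets: 250, 490, 40, 140, 460 → max 490
Option 3 regrets: 0, 0, 0, 0, 630 → max 630
Option 4 regrets: 540, 270, 750, 310, 620 → max 750
Option 5 regrets: 540, 90, 320, 30, 780 → max 780
Smallest max regret = 490 → Option 2.

Option 2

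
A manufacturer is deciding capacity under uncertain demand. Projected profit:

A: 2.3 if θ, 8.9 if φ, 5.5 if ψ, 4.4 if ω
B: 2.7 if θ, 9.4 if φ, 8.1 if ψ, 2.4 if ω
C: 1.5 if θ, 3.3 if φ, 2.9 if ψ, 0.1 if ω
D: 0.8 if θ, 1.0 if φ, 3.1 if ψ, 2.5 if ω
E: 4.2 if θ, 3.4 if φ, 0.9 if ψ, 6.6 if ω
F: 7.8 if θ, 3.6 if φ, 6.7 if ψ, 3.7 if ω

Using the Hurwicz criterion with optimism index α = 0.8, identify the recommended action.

B

A: 0.8·8.9 + 0.2·2.3 = 7.58
B: 0.8·9.4 + 0.2·2.4 = 8
C: 0.8·3.3 + 0.2·0.1 = 2.66
D: 0.8·3.1 + 0.2·0.8 = 2.64
E: 0.8·6.6 + 0.2·0.9 = 5.46
F: 0.8·7.8 + 0.2·3.6 = 6.96
Highest Hurwicz score = 8 → B.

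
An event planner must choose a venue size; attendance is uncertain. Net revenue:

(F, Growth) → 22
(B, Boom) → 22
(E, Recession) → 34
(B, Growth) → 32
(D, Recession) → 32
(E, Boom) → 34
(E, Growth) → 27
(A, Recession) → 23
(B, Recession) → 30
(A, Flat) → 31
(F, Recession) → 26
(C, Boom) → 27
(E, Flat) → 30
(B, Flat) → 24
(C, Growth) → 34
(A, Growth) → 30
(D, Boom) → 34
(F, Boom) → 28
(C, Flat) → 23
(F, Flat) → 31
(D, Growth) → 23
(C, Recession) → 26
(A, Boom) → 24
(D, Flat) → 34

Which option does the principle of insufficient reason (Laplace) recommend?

Row averages: A=27, B=27, C=27.5, D=30.75, E=31.25, F=26.75
Highest average = 31.25 → E.

E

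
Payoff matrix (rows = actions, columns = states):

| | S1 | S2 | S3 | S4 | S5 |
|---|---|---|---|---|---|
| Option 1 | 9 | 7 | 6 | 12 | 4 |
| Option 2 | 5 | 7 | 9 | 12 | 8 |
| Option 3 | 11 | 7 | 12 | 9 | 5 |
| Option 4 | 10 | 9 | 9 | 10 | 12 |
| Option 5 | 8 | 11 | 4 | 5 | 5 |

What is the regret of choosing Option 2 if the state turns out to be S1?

6

Best payoff under S1 is 11.
Regret = 11 − 5 = 6.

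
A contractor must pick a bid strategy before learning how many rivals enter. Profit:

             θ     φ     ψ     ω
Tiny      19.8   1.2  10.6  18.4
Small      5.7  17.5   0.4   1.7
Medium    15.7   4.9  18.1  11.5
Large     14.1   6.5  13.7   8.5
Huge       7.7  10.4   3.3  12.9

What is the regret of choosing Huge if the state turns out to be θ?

12.1

Best payoff under θ is 19.8.
Regret = 19.8 − 7.7 = 12.1.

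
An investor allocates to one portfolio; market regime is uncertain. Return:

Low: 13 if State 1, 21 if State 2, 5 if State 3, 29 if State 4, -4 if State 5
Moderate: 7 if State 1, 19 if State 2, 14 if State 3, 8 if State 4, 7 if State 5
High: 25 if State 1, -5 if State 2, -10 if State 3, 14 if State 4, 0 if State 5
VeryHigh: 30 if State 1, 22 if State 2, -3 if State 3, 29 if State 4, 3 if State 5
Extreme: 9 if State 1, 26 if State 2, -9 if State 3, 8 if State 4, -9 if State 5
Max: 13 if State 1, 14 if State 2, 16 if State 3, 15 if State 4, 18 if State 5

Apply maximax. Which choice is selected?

VeryHigh

Row maxima: Low=29, Moderate=19, High=25, VeryHigh=30, Extreme=26, Max=18
Best best-case = 30 → VeryHigh.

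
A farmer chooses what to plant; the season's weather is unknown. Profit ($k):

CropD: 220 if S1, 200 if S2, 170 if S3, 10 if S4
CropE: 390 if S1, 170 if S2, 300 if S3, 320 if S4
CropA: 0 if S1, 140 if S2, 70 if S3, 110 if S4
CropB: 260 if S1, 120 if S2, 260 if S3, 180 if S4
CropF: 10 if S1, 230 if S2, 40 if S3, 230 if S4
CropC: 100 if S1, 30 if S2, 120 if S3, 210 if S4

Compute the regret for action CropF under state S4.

90

Best payoff under S4 is 320.
Regret = 320 − 230 = 90.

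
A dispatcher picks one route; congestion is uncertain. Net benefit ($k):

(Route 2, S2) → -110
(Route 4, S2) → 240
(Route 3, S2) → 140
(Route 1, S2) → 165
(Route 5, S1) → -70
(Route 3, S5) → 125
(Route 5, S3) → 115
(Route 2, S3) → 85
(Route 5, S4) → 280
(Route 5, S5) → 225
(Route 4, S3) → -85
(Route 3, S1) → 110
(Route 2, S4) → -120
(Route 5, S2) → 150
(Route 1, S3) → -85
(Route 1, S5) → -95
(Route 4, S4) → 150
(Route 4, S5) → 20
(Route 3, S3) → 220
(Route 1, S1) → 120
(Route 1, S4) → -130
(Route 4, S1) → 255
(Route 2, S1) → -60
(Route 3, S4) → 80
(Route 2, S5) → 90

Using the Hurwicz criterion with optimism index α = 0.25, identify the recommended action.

Route 3

Route 1: 0.25·165 + 0.75·(-130) = -56.25
Route 2: 0.25·90 + 0.75·(-120) = -67.5
Route 3: 0.25·220 + 0.75·80 = 115
Route 4: 0.25·255 + 0.75·(-85) = 0
Route 5: 0.25·280 + 0.75·(-70) = 17.5
Highest Hurwicz score = 115 → Route 3.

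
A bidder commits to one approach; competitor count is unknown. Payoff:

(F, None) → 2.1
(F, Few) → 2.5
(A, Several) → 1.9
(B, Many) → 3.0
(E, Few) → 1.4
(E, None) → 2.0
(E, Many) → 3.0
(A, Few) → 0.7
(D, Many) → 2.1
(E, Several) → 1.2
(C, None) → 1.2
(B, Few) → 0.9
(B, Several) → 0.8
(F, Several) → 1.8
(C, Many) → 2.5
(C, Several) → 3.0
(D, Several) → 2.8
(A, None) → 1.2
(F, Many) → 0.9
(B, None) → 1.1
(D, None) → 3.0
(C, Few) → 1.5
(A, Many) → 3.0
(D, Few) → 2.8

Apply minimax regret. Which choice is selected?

Column bests: None=3.0, Few=2.8, Several=3.0, Many=3.0.
A regrets: 1.8, 2.1, 1.1, 0.0 → max 2.1
B regrets: 1.9, 1.9, 2.2, 0.0 → max 2.2
C regrets: 1.8, 1.3, 0.0, 0.5 → max 1.8
D regrets: 0.0, 0.0, 0.2, 0.9 → max 0.9
E regrets: 1.0, 1.4, 1.8, 0.0 → max 1.8
F regrets: 0.9, 0.3, 1.2, 2.1 → max 2.1
Smallest max regret = 0.9 → D.

D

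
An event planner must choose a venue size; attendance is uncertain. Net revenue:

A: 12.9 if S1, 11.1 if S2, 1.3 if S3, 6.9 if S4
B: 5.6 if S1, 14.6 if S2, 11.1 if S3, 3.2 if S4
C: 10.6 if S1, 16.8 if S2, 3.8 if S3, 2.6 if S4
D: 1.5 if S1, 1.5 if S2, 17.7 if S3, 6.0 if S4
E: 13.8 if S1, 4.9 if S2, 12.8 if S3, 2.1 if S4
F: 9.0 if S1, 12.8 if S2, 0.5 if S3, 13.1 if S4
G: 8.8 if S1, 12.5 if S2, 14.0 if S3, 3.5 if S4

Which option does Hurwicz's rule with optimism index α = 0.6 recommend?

A: 0.6·12.9 + 0.4·1.3 = 8.26
B: 0.6·14.6 + 0.4·3.2 = 10.04
C: 0.6·16.8 + 0.4·2.6 = 11.12
D: 0.6·17.7 + 0.4·1.5 = 11.22
E: 0.6·13.8 + 0.4·2.1 = 9.12
F: 0.6·13.1 + 0.4·0.5 = 8.06
G: 0.6·14.0 + 0.4·3.5 = 9.8
Highest Hurwicz score = 11.22 → D.

D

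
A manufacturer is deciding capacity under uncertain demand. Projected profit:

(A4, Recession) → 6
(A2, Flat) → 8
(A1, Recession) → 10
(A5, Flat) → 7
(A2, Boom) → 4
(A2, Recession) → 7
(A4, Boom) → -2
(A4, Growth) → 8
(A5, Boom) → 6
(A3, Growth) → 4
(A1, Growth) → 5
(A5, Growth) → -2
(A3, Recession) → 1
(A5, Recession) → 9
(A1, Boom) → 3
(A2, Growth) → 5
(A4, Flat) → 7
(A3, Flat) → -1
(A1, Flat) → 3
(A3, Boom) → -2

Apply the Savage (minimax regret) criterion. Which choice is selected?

A2

Column bests: Recession=10, Flat=8, Growth=8, Boom=6.
A1 regrets: 0, 5, 3, 3 → max 5
A2 regrets: 3, 0, 3, 2 → max 3
A3 regrets: 9, 9, 4, 8 → max 9
A4 regrets: 4, 1, 0, 8 → max 8
A5 regrets: 1, 1, 10, 0 → max 10
Smallest max regret = 3 → A2.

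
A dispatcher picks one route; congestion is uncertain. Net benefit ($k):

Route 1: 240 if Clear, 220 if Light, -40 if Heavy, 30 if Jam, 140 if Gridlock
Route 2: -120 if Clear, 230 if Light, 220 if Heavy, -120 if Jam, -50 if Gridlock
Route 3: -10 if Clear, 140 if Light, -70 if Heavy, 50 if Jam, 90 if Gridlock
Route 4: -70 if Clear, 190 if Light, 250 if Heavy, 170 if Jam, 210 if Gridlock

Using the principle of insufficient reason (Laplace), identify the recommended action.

Route 4

Row averages: Route 1=118, Route 2=32, Route 3=40, Route 4=150
Highest average = 150 → Route 4.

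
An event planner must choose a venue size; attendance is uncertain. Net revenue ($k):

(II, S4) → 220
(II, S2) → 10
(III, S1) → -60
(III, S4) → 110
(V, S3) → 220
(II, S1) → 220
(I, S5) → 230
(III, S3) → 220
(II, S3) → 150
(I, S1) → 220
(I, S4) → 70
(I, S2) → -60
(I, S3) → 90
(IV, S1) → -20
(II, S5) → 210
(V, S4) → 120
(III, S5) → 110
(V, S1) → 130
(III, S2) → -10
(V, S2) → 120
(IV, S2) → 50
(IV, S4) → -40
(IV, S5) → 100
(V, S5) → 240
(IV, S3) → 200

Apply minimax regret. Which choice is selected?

V

Column bests: S1=220, S2=120, S3=220, S4=220, S5=240.
I regrets: 0, 180, 130, 150, 10 → max 180
II regrets: 0, 110, 70, 0, 30 → max 110
III regrets: 280, 130, 0, 110, 130 → max 280
IV regrets: 240, 70, 20, 260, 140 → max 260
V regrets: 90, 0, 0, 100, 0 → max 100
Smallest max regret = 100 → V.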